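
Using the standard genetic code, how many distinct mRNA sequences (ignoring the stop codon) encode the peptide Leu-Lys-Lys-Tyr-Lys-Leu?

576

Leu: 6 codons.
Lys: 2 codons.
Lys: 2 codons.
Tyr: 2 codons.
Lys: 2 codons.
Leu: 6 codons.
6 × 2 × 2 × 2 × 2 × 6 = 576.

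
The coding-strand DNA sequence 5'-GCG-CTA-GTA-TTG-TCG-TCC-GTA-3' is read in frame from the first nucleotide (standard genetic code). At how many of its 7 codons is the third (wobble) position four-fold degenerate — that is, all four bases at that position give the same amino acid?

6

Codon 1 GCG (Ala): third position 4-fold.
Codon 2 CTA (Leu): third position 4-fold.
Codon 3 GTA (Val): third position 4-fold.
Codon 4 TTG (Leu): third position 2-fold.
Codon 5 TCG (Ser): third position 4-fold.
Codon 6 TCC (Ser): third position 4-fold.
Codon 7 GTA (Val): third position 4-fold.
Four-fold degenerate third positions: 6.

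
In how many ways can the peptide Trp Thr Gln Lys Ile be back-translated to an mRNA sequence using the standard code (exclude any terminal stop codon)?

48

Trp: 1 codon.
Thr: 4 codons.
Gln: 2 codons.
Lys: 2 codons.
Ile: 3 codons.
1 × 4 × 2 × 2 × 3 = 48.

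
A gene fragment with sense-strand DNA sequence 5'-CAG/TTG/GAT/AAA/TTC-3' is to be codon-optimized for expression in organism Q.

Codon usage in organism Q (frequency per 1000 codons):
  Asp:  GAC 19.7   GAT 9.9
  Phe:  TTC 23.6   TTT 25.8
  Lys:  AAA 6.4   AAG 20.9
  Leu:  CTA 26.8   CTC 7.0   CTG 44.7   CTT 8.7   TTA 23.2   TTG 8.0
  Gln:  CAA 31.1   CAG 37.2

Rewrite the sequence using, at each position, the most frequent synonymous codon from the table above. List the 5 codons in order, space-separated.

Codon 1 (Gln): best is CAG at 37.2.
Codon 2 (Leu): best is CTG at 44.7.
Codon 3 (Asp): best is GAC at 19.7.
Codon 4 (Lys): best is AAG at 20.9.
Codon 5 (Phe): best is TTT at 25.8.

CAG CTG GAC AAG TTT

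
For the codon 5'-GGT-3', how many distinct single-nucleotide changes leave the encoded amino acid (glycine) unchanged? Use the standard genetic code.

3

Position 1: none → 0 synonymous.
Position 2: none → 0 synonymous.
Position 3: GGC, GGA, GGG → 3 synonymous.
Total: 0 + 0 + 3 = 3.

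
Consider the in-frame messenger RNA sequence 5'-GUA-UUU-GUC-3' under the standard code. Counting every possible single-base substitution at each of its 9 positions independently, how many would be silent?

Codon 1 (GUA, Val): 3 synonymous substitutions.
Codon 2 (UUU, Phe): 1 synonymous substitution.
Codon 3 (GUC, Val): 3 synonymous substitutions.
Total: 3 + 1 + 3 = 7.

7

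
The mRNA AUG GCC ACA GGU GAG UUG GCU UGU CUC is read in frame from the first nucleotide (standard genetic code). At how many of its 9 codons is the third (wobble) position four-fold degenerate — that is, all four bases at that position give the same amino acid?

5

Codon 1 AUG (Met): third position 1-fold.
Codon 2 GCC (Ala): third position 4-fold.
Codon 3 ACA (Thr): third position 4-fold.
Codon 4 GGU (Gly): third position 4-fold.
Codon 5 GAG (Glu): third position 2-fold.
Codon 6 UUG (Leu): third position 2-fold.
Codon 7 GCU (Ala): third position 4-fold.
Codon 8 UGU (Cys): third position 2-fold.
Codon 9 CUC (Leu): third position 4-fold.
Four-fold degenerate third positions: 5.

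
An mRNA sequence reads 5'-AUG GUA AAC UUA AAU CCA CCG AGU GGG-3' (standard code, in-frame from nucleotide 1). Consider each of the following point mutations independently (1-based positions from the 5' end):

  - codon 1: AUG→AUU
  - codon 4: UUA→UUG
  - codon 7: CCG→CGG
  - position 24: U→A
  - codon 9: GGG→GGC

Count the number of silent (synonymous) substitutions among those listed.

2

Codon 1: AUG (Met) → AUU (Ile) — missense.
Codon 4: UUA (Leu) → UUG (Leu) — synonymous.
Codon 7: CCG (Pro) → CGG (Arg) — missense.
Codon 8: AGU (Ser) → AGA (Arg) — missense.
Codon 9: GGG (Gly) → GGC (Gly) — synonymous.
Synonymous: 2 of 5.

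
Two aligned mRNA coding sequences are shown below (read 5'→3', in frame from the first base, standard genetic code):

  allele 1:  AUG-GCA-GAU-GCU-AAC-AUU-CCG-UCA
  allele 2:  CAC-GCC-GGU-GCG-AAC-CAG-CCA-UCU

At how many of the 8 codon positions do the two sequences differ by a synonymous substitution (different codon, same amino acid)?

4

Codon 1: AUG Met / CAC His — nonsynonymous.
Codon 2: GCA Ala / GCC Ala — synonymous.
Codon 3: GAU Asp / GGU Gly — nonsynonymous.
Codon 4: GCU Ala / GCG Ala — synonymous.
Codon 5: AAC Asn / AAC Asn — identical.
Codon 6: AUU Ile / CAG Gln — nonsynonymous.
Codon 7: CCG Pro / CCA Pro — synonymous.
Codon 8: UCA Ser / UCU Ser — synonymous.
Synonymous differences: 4.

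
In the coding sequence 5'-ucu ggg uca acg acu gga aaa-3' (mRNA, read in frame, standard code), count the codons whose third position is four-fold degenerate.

6

Codon 1 UCU (Ser): third position 4-fold.
Codon 2 GGG (Gly): third position 4-fold.
Codon 3 UCA (Ser): third position 4-fold.
Codon 4 ACG (Thr): third position 4-fold.
Codon 5 ACU (Thr): third position 4-fold.
Codon 6 GGA (Gly): third position 4-fold.
Codon 7 AAA (Lys): third position 2-fold.
Four-fold degenerate third positions: 6.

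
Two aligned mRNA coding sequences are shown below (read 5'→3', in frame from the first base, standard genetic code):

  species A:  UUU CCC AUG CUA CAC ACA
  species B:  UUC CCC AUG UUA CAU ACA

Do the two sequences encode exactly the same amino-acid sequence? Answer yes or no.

yes

Codon 1: UUU Phe / UUC Phe — synonymous.
Codon 2: CCC Pro / CCC Pro — identical.
Codon 3: AUG Met / AUG Met — identical.
Codon 4: CUA Leu / UUA Leu — synonymous.
Codon 5: CAC His / CAU His — synonymous.
Codon 6: ACA Thr / ACA Thr — identical.
Nonsynonymous differences: 0 → same protein.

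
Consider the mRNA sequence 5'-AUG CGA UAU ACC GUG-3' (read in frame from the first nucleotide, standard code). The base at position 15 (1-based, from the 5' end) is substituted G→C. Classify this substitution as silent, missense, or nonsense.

silent

Position 15 falls in codon 5: GUG → Val.
After the substitution the codon is GUC → Val.
Both encode Val, so the change is synonymous.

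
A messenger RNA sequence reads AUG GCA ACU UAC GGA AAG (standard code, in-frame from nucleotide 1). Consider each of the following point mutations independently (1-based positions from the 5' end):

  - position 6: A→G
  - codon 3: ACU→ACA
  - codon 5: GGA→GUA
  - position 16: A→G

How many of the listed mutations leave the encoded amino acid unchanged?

Codon 2: GCA (Ala) → GCG (Ala) — synonymous.
Codon 3: ACU (Thr) → ACA (Thr) — synonymous.
Codon 5: GGA (Gly) → GUA (Val) — missense.
Codon 6: AAG (Lys) → GAG (Glu) — missense.
Synonymous: 2 of 4.

2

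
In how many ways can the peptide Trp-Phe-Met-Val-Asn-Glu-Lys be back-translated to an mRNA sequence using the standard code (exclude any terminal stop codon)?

Trp: 1 codon.
Phe: 2 codons.
Met: 1 codon.
Val: 4 codons.
Asn: 2 codons.
Glu: 2 codons.
Lys: 2 codons.
1 × 2 × 1 × 4 × 2 × 2 × 2 = 64.

64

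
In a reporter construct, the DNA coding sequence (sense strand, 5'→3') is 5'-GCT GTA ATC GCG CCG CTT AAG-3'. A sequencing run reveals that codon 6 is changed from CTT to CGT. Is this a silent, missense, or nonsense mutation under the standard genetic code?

missense

Position 17 falls in codon 6: CTT → Leu.
After the substitution the codon is CGT → Arg.
Leu ≠ Arg, so this is a missense mutation.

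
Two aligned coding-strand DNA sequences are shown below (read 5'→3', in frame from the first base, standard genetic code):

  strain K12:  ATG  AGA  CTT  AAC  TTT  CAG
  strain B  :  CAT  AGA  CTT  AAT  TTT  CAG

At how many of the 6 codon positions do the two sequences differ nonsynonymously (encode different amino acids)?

1

Codon 1: ATG Met / CAT His — nonsynonymous.
Codon 2: AGA Arg / AGA Arg — identical.
Codon 3: CTT Leu / CTT Leu — identical.
Codon 4: AAC Asn / AAT Asn — synonymous.
Codon 5: TTT Phe / TTT Phe — identical.
Codon 6: CAG Gln / CAG Gln — identical.
Nonsynonymous differences: 1.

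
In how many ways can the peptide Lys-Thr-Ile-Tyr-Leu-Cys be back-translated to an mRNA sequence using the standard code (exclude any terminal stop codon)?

Lys: 2 codons.
Thr: 4 codons.
Ile: 3 codons.
Tyr: 2 codons.
Leu: 6 codons.
Cys: 2 codons.
2 × 4 × 3 × 2 × 6 × 2 = 576.

576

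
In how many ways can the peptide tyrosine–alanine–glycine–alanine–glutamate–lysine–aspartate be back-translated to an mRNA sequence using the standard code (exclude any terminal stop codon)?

Tyr: 2 codons.
Ala: 4 codons.
Gly: 4 codons.
Ala: 4 codons.
Glu: 2 codons.
Lys: 2 codons.
Asp: 2 codons.
2 × 4 × 4 × 4 × 2 × 2 × 2 = 1024.

1024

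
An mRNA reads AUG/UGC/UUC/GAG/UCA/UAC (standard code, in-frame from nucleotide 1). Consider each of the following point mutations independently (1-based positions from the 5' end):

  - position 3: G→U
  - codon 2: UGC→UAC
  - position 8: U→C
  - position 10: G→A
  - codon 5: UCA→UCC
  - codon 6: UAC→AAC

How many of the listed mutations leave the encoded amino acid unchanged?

1

Codon 1: AUG (Met) → AUU (Ile) — missense.
Codon 2: UGC (Cys) → UAC (Tyr) — missense.
Codon 3: UUC (Phe) → UCC (Ser) — missense.
Codon 4: GAG (Glu) → AAG (Lys) — missense.
Codon 5: UCA (Ser) → UCC (Ser) — synonymous.
Codon 6: UAC (Tyr) → AAC (Asn) — missense.
Synonymous: 1 of 6.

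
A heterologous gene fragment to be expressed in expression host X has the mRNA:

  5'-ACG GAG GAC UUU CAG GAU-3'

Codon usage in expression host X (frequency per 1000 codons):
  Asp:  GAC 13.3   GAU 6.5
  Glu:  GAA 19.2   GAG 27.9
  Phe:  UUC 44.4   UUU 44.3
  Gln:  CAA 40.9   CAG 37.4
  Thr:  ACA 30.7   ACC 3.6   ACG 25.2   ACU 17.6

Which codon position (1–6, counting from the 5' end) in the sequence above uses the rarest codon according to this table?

Codon 1 ACG (Thr): 25.2 per 1000.
Codon 2 GAG (Glu): 27.9 per 1000.
Codon 3 GAC (Asp): 13.3 per 1000.
Codon 4 UUU (Phe): 44.3 per 1000.
Codon 5 CAG (Gln): 37.4 per 1000.
Codon 6 GAU (Asp): 6.5 per 1000.
Lowest frequency is 6.5 at codon 6.

6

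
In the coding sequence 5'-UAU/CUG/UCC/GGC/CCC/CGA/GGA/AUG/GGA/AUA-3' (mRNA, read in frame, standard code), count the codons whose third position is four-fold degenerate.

Codon 1 UAU (Tyr): third position 2-fold.
Codon 2 CUG (Leu): third position 4-fold.
Codon 3 UCC (Ser): third position 4-fold.
Codon 4 GGC (Gly): third position 4-fold.
Codon 5 CCC (Pro): third position 4-fold.
Codon 6 CGA (Arg): third position 4-fold.
Codon 7 GGA (Gly): third position 4-fold.
Codon 8 AUG (Met): third position 1-fold.
Codon 9 GGA (Gly): third position 4-fold.
Codon 10 AUA (Ile): third position 3-fold.
Four-fold degenerate third positions: 7.

7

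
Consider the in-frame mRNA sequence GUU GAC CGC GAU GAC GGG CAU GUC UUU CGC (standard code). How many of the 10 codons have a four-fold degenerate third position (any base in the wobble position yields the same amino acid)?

5

Codon 1 GUU (Val): third position 4-fold.
Codon 2 GAC (Asp): third position 2-fold.
Codon 3 CGC (Arg): third position 4-fold.
Codon 4 GAU (Asp): third position 2-fold.
Codon 5 GAC (Asp): third position 2-fold.
Codon 6 GGG (Gly): third position 4-fold.
Codon 7 CAU (His): third position 2-fold.
Codon 8 GUC (Val): third position 4-fold.
Codon 9 UUU (Phe): third position 2-fold.
Codon 10 CGC (Arg): third position 4-fold.
Four-fold degenerate third positions: 5.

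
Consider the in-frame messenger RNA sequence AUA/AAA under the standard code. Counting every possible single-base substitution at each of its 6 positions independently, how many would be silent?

3

Codon 1 (AUA, Ile): 2 synonymous substitutions.
Codon 2 (AAA, Lys): 1 synonymous substitution.
Total: 2 + 1 = 3.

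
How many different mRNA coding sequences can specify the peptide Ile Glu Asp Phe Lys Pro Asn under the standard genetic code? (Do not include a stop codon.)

384

Ile: 3 codons.
Glu: 2 codons.
Asp: 2 codons.
Phe: 2 codons.
Lys: 2 codons.
Pro: 4 codons.
Asn: 2 codons.
3 × 2 × 2 × 2 × 2 × 4 × 2 = 384.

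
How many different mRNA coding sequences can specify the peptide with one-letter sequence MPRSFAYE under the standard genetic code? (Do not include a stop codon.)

4608

Met: 1 codon.
Pro: 4 codons.
Arg: 6 codons.
Ser: 6 codons.
Phe: 2 codons.
Ala: 4 codons.
Tyr: 2 codons.
Glu: 2 codons.
1 × 4 × 6 × 6 × 2 × 4 × 2 × 2 = 4608.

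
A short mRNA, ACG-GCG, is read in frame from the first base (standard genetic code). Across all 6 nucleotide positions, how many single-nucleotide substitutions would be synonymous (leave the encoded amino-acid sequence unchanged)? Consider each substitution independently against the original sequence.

Codon 1 (ACG, Thr): 3 synonymous substitutions.
Codon 2 (GCG, Ala): 3 synonymous substitutions.
Total: 3 + 3 = 6.

6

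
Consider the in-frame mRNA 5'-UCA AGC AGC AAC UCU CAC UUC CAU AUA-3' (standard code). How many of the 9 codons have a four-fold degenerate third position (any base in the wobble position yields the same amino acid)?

2

Codon 1 UCA (Ser): third position 4-fold.
Codon 2 AGC (Ser): third position 2-fold.
Codon 3 AGC (Ser): third position 2-fold.
Codon 4 AAC (Asn): third position 2-fold.
Codon 5 UCU (Ser): third position 4-fold.
Codon 6 CAC (His): third position 2-fold.
Codon 7 UUC (Phe): third position 2-fold.
Codon 8 CAU (His): third position 2-fold.
Codon 9 AUA (Ile): third position 3-fold.
Four-fold degenerate third positions: 2.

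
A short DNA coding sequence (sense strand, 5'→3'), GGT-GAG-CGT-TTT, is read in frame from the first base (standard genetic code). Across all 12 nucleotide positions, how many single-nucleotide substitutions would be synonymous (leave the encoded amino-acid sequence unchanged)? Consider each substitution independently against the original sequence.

Codon 1 (GGT, Gly): 3 synonymous substitutions.
Codon 2 (GAG, Glu): 1 synonymous substitution.
Codon 3 (CGT, Arg): 3 synonymous substitutions.
Codon 4 (TTT, Phe): 1 synonymous substitution.
Total: 3 + 1 + 3 + 1 = 8.

8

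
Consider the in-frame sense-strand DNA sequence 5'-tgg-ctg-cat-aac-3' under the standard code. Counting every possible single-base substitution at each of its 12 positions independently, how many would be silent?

Codon 1 (TGG, Trp): 0 synonymous substitutions.
Codon 2 (CTG, Leu): 4 synonymous substitutions.
Codon 3 (CAT, His): 1 synonymous substitution.
Codon 4 (AAC, Asn): 1 synonymous substitution.
Total: 0 + 4 + 1 + 1 = 6.

6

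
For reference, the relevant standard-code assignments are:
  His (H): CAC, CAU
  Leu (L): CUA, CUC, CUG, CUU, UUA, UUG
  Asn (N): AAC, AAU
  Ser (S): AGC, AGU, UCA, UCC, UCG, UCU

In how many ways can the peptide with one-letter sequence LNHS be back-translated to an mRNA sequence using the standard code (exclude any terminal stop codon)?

144

Leu: 6 codons.
Asn: 2 codons.
His: 2 codons.
Ser: 6 codons.
6 × 2 × 2 × 6 = 144.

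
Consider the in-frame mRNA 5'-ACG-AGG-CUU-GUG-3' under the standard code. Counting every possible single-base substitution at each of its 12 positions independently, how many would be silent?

11

Codon 1 (ACG, Thr): 3 synonymous substitutions.
Codon 2 (AGG, Arg): 2 synonymous substitutions.
Codon 3 (CUU, Leu): 3 synonymous substitutions.
Codon 4 (GUG, Val): 3 synonymous substitutions.
Total: 3 + 2 + 3 + 3 = 11.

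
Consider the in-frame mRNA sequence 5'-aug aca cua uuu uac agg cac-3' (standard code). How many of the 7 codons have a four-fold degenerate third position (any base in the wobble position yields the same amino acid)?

2

Codon 1 AUG (Met): third position 1-fold.
Codon 2 ACA (Thr): third position 4-fold.
Codon 3 CUA (Leu): third position 4-fold.
Codon 4 UUU (Phe): third position 2-fold.
Codon 5 UAC (Tyr): third position 2-fold.
Codon 6 AGG (Arg): third position 2-fold.
Codon 7 CAC (His): third position 2-fold.
Four-fold degenerate third positions: 2.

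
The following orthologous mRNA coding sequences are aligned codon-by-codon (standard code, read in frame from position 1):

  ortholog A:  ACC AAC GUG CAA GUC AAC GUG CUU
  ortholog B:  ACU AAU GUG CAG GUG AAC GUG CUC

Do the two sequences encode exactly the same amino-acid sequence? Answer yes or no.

yes

Codon 1: ACC Thr / ACU Thr — synonymous.
Codon 2: AAC Asn / AAU Asn — synonymous.
Codon 3: GUG Val / GUG Val — identical.
Codon 4: CAA Gln / CAG Gln — synonymous.
Codon 5: GUC Val / GUG Val — synonymous.
Codon 6: AAC Asn / AAC Asn — identical.
Codon 7: GUG Val / GUG Val — identical.
Codon 8: CUU Leu / CUC Leu — synonymous.
Nonsynonymous differences: 0 → same protein.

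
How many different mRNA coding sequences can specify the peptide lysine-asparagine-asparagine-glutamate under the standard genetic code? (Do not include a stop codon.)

16

Lys: 2 codons.
Asn: 2 codons.
Asn: 2 codons.
Glu: 2 codons.
2 × 2 × 2 × 2 = 16.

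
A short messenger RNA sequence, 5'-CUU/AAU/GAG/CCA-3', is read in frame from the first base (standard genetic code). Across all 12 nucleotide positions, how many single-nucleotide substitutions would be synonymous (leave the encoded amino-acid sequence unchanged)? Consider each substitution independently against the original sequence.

8

Codon 1 (CUU, Leu): 3 synonymous substitutions.
Codon 2 (AAU, Asn): 1 synonymous substitution.
Codon 3 (GAG, Glu): 1 synonymous substitution.
Codon 4 (CCA, Pro): 3 synonymous substitutions.
Total: 3 + 1 + 1 + 3 = 8.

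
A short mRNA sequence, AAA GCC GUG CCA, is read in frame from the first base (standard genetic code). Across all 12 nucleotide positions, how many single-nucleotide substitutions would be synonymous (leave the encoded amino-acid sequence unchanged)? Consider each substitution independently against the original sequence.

10

Codon 1 (AAA, Lys): 1 synonymous substitution.
Codon 2 (GCC, Ala): 3 synonymous substitutions.
Codon 3 (GUG, Val): 3 synonymous substitutions.
Codon 4 (CCA, Pro): 3 synonymous substitutions.
Total: 1 + 3 + 3 + 3 = 10.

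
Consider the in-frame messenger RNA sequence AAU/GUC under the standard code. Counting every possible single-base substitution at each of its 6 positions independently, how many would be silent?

4

Codon 1 (AAU, Asn): 1 synonymous substitution.
Codon 2 (GUC, Val): 3 synonymous substitutions.
Total: 1 + 3 = 4.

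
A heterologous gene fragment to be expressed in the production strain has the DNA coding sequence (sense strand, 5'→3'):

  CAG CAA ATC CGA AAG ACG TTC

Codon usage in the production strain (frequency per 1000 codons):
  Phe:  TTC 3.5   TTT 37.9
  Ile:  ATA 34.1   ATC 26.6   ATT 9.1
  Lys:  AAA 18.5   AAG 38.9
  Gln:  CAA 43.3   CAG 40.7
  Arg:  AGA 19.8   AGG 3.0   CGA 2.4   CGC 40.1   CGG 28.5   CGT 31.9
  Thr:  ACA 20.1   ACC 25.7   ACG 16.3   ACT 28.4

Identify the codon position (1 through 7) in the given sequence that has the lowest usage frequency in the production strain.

4

Codon 1 CAG (Gln): 40.7 per 1000.
Codon 2 CAA (Gln): 43.3 per 1000.
Codon 3 ATC (Ile): 26.6 per 1000.
Codon 4 CGA (Arg): 2.4 per 1000.
Codon 5 AAG (Lys): 38.9 per 1000.
Codon 6 ACG (Thr): 16.3 per 1000.
Codon 7 TTC (Phe): 3.5 per 1000.
Lowest frequency is 2.4 at codon 4.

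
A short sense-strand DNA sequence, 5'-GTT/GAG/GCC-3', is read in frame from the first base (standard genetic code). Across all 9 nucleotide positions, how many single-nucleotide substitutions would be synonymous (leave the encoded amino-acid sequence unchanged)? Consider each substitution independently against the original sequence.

Codon 1 (GTT, Val): 3 synonymous substitutions.
Codon 2 (GAG, Glu): 1 synonymous substitution.
Codon 3 (GCC, Ala): 3 synonymous substitutions.
Total: 3 + 1 + 3 = 7.

7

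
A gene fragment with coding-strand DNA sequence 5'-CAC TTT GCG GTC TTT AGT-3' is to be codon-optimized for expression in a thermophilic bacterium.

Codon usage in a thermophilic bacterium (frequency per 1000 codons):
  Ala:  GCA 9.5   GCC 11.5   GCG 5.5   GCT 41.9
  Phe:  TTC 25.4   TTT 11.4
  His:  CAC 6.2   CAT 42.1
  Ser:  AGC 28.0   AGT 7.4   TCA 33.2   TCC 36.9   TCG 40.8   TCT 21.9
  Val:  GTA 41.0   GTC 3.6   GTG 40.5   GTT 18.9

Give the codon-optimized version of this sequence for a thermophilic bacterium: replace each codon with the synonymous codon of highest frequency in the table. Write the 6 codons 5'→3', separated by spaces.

CAT TTC GCT GTA TTC TCG

Codon 1 (His): best is CAT at 42.1.
Codon 2 (Phe): best is TTC at 25.4.
Codon 3 (Ala): best is GCT at 41.9.
Codon 4 (Val): best is GTA at 41.0.
Codon 5 (Phe): best is TTC at 25.4.
Codon 6 (Ser): best is TCG at 40.8.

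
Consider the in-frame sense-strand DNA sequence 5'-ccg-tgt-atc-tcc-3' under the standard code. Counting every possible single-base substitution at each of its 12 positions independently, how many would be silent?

Codon 1 (CCG, Pro): 3 synonymous substitutions.
Codon 2 (TGT, Cys): 1 synonymous substitution.
Codon 3 (ATC, Ile): 2 synonymous substitutions.
Codon 4 (TCC, Ser): 3 synonymous substitutions.
Total: 3 + 1 + 2 + 3 = 9.

9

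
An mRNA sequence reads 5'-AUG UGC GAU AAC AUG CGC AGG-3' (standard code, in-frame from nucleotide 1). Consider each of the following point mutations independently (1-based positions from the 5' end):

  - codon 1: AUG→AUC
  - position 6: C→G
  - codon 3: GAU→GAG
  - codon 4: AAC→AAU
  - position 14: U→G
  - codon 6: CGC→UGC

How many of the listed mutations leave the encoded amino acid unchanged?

1

Codon 1: AUG (Met) → AUC (Ile) — missense.
Codon 2: UGC (Cys) → UGG (Trp) — missense.
Codon 3: GAU (Asp) → GAG (Glu) — missense.
Codon 4: AAC (Asn) → AAU (Asn) — synonymous.
Codon 5: AUG (Met) → AGG (Arg) — missense.
Codon 6: CGC (Arg) → UGC (Cys) — missense.
Synonymous: 1 of 6.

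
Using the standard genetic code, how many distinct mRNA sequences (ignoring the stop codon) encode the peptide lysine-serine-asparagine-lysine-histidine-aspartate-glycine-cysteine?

Lys: 2 codons.
Ser: 6 codons.
Asn: 2 codons.
Lys: 2 codons.
His: 2 codons.
Asp: 2 codons.
Gly: 4 codons.
Cys: 2 codons.
2 × 6 × 2 × 2 × 2 × 2 × 4 × 2 = 1536.

1536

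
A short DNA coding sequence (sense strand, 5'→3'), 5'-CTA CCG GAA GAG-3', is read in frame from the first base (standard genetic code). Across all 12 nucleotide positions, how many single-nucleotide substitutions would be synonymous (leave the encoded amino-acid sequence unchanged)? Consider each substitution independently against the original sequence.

Codon 1 (CTA, Leu): 4 synonymous substitutions.
Codon 2 (CCG, Pro): 3 synonymous substitutions.
Codon 3 (GAA, Glu): 1 synonymous substitution.
Codon 4 (GAG, Glu): 1 synonymous substitution.
Total: 4 + 3 + 1 + 1 = 9.

9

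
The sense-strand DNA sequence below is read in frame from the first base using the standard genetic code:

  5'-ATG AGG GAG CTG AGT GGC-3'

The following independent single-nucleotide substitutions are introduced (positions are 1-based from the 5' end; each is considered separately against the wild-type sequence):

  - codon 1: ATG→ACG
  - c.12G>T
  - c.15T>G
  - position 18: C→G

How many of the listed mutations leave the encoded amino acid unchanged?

Codon 1: ATG (Met) → ACG (Thr) — missense.
Codon 4: CTG (Leu) → CTT (Leu) — synonymous.
Codon 5: AGT (Ser) → AGG (Arg) — missense.
Codon 6: GGC (Gly) → GGG (Gly) — synonymous.
Synonymous: 2 of 4.

2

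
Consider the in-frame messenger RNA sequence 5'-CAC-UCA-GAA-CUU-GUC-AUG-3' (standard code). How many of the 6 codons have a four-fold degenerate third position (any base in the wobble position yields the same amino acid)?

3

Codon 1 CAC (His): third position 2-fold.
Codon 2 UCA (Ser): third position 4-fold.
Codon 3 GAA (Glu): third position 2-fold.
Codon 4 CUU (Leu): third position 4-fold.
Codon 5 GUC (Val): third position 4-fold.
Codon 6 AUG (Met): third position 1-fold.
Four-fold degenerate third positions: 3.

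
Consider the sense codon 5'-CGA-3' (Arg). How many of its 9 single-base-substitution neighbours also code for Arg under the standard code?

4

Position 1: AGA → 1 synonymous.
Position 2: none → 0 synonymous.
Position 3: CGU, CGC, CGG → 3 synonymous.
Total: 1 + 0 + 3 = 4.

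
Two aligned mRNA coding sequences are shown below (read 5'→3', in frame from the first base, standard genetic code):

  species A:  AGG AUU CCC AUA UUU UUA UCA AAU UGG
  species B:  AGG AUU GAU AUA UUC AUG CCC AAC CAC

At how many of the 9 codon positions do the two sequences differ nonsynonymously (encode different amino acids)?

Codon 1: AGG Arg / AGG Arg — identical.
Codon 2: AUU Ile / AUU Ile — identical.
Codon 3: CCC Pro / GAU Asp — nonsynonymous.
Codon 4: AUA Ile / AUA Ile — identical.
Codon 5: UUU Phe / UUC Phe — synonymous.
Codon 6: UUA Leu / AUG Met — nonsynonymous.
Codon 7: UCA Ser / CCC Pro — nonsynonymous.
Codon 8: AAU Asn / AAC Asn — synonymous.
Codon 9: UGG Trp / CAC His — nonsynonymous.
Nonsynonymous differences: 4.

4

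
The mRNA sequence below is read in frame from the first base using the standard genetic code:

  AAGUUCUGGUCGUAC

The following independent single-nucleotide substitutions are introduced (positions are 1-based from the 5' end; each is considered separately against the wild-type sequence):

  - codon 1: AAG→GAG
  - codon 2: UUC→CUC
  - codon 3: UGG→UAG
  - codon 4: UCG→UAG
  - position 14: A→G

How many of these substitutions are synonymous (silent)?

Codon 1: AAG (Lys) → GAG (Glu) — missense.
Codon 2: UUC (Phe) → CUC (Leu) — missense.
Codon 3: UGG (Trp) → UAG (Stop) — nonsense.
Codon 4: UCG (Ser) → UAG (Stop) — nonsense.
Codon 5: UAC (Tyr) → UGC (Cys) — missense.
Synonymous: 0 of 5.

0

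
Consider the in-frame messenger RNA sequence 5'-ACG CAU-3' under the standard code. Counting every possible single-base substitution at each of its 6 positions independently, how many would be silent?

4

Codon 1 (ACG, Thr): 3 synonymous substitutions.
Codon 2 (CAU, His): 1 synonymous substitution.
Total: 3 + 1 = 4.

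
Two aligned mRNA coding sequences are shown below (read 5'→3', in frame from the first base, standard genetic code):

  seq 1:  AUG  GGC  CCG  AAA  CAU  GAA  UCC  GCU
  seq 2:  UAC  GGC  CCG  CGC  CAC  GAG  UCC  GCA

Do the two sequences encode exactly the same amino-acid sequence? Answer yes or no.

Codon 1: AUG Met / UAC Tyr — nonsynonymous.
Codon 2: GGC Gly / GGC Gly — identical.
Codon 3: CCG Pro / CCG Pro — identical.
Codon 4: AAA Lys / CGC Arg — nonsynonymous.
Codon 5: CAU His / CAC His — synonymous.
Codon 6: GAA Glu / GAG Glu — synonymous.
Codon 7: UCC Ser / UCC Ser — identical.
Codon 8: GCU Ala / GCA Ala — synonymous.
Nonsynonymous differences: 2 → different protein.

no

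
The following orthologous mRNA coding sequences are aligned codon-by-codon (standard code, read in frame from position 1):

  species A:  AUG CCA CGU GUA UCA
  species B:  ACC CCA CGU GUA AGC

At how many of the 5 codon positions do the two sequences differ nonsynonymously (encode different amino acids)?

Codon 1: AUG Met / ACC Thr — nonsynonymous.
Codon 2: CCA Pro / CCA Pro — identical.
Codon 3: CGU Arg / CGU Arg — identical.
Codon 4: GUA Val / GUA Val — identical.
Codon 5: UCA Ser / AGC Ser — synonymous.
Nonsynonymous differences: 1.

1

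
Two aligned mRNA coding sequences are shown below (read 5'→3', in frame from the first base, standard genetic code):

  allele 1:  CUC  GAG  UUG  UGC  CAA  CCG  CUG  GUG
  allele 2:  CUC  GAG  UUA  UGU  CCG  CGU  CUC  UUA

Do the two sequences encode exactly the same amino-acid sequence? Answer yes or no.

Codon 1: CUC Leu / CUC Leu — identical.
Codon 2: GAG Glu / GAG Glu — identical.
Codon 3: UUG Leu / UUA Leu — synonymous.
Codon 4: UGC Cys / UGU Cys — synonymous.
Codon 5: CAA Gln / CCG Pro — nonsynonymous.
Codon 6: CCG Pro / CGU Arg — nonsynonymous.
Codon 7: CUG Leu / CUC Leu — synonymous.
Codon 8: GUG Val / UUA Leu — nonsynonymous.
Nonsynonymous differences: 3 → different protein.

no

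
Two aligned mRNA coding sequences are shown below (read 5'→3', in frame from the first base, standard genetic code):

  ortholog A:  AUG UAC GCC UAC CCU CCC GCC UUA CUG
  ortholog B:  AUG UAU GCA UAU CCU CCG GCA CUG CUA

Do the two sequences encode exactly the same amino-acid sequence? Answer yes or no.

yes

Codon 1: AUG Met / AUG Met — identical.
Codon 2: UAC Tyr / UAU Tyr — synonymous.
Codon 3: GCC Ala / GCA Ala — synonymous.
Codon 4: UAC Tyr / UAU Tyr — synonymous.
Codon 5: CCU Pro / CCU Pro — identical.
Codon 6: CCC Pro / CCG Pro — synonymous.
Codon 7: GCC Ala / GCA Ala — synonymous.
Codon 8: UUA Leu / CUG Leu — synonymous.
Codon 9: CUG Leu / CUA Leu — synonymous.
Nonsynonymous differences: 0 → same protein.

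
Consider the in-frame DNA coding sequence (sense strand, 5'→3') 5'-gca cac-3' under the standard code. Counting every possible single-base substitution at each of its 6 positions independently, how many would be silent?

Codon 1 (GCA, Ala): 3 synonymous substitutions.
Codon 2 (CAC, His): 1 synonymous substitution.
Total: 3 + 1 = 4.

4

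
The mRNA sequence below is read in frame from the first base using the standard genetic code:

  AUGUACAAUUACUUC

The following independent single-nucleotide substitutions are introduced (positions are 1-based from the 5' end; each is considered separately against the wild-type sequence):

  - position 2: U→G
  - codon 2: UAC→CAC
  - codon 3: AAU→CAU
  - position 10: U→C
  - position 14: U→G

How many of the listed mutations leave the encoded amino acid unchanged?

Codon 1: AUG (Met) → AGG (Arg) — missense.
Codon 2: UAC (Tyr) → CAC (His) — missense.
Codon 3: AAU (Asn) → CAU (His) — missense.
Codon 4: UAC (Tyr) → CAC (His) — missense.
Codon 5: UUC (Phe) → UGC (Cys) — missense.
Synonymous: 0 of 5.

0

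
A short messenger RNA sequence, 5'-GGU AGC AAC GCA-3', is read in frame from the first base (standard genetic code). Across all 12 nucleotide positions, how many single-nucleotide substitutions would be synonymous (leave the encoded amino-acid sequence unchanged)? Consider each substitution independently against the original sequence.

8

Codon 1 (GGU, Gly): 3 synonymous substitutions.
Codon 2 (AGC, Ser): 1 synonymous substitution.
Codon 3 (AAC, Asn): 1 synonymous substitution.
Codon 4 (GCA, Ala): 3 synonymous substitutions.
Total: 3 + 1 + 1 + 3 = 8.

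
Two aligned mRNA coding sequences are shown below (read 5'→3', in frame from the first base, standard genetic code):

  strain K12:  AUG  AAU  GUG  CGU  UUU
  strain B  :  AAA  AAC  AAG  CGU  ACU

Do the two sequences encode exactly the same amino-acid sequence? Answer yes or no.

no

Codon 1: AUG Met / AAA Lys — nonsynonymous.
Codon 2: AAU Asn / AAC Asn — synonymous.
Codon 3: GUG Val / AAG Lys — nonsynonymous.
Codon 4: CGU Arg / CGU Arg — identical.
Codon 5: UUU Phe / ACU Thr — nonsynonymous.
Nonsynonymous differences: 3 → different protein.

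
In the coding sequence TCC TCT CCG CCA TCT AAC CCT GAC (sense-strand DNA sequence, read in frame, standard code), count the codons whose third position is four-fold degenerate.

Codon 1 TCC (Ser): third position 4-fold.
Codon 2 TCT (Ser): third position 4-fold.
Codon 3 CCG (Pro): third position 4-fold.
Codon 4 CCA (Pro): third position 4-fold.
Codon 5 TCT (Ser): third position 4-fold.
Codon 6 AAC (Asn): third position 2-fold.
Codon 7 CCT (Pro): third position 4-fold.
Codon 8 GAC (Asp): third position 2-fold.
Four-fold degenerate third positions: 6.

6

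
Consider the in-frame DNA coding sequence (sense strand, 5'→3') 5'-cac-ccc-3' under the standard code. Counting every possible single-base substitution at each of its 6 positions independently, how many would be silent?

4

Codon 1 (CAC, His): 1 synonymous substitution.
Codon 2 (CCC, Pro): 3 synonymous substitutions.
Total: 1 + 3 = 4.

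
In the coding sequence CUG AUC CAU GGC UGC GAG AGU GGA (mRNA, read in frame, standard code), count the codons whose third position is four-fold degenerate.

3

Codon 1 CUG (Leu): third position 4-fold.
Codon 2 AUC (Ile): third position 3-fold.
Codon 3 CAU (His): third position 2-fold.
Codon 4 GGC (Gly): third position 4-fold.
Codon 5 UGC (Cys): third position 2-fold.
Codon 6 GAG (Glu): third position 2-fold.
Codon 7 AGU (Ser): third position 2-fold.
Codon 8 GGA (Gly): third position 4-fold.
Four-fold degenerate third positions: 3.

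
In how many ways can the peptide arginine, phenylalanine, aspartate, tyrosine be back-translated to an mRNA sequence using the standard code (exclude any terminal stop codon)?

Arg: 6 codons.
Phe: 2 codons.
Asp: 2 codons.
Tyr: 2 codons.
6 × 2 × 2 × 2 = 48.

48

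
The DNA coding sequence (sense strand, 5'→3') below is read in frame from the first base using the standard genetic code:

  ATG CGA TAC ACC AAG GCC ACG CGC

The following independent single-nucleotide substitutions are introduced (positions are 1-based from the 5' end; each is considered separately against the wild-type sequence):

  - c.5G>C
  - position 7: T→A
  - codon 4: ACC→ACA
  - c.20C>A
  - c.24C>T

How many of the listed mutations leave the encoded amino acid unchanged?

2

Codon 2: CGA (Arg) → CCA (Pro) — missense.
Codon 3: TAC (Tyr) → AAC (Asn) — missense.
Codon 4: ACC (Thr) → ACA (Thr) — synonymous.
Codon 7: ACG (Thr) → AAG (Lys) — missense.
Codon 8: CGC (Arg) → CGT (Arg) — synonymous.
Synonymous: 2 of 5.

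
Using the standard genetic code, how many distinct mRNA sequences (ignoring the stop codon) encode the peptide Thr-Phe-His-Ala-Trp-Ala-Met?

Thr: 4 codons.
Phe: 2 codons.
His: 2 codons.
Ala: 4 codons.
Trp: 1 codon.
Ala: 4 codons.
Met: 1 codon.
4 × 2 × 2 × 4 × 1 × 4 × 1 = 256.

256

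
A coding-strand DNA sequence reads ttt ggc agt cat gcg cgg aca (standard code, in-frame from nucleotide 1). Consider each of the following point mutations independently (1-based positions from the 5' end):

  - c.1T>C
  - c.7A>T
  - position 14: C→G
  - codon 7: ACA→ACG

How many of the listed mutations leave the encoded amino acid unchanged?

Codon 1: TTT (Phe) → CTT (Leu) — missense.
Codon 3: AGT (Ser) → TGT (Cys) — missense.
Codon 5: GCG (Ala) → GGG (Gly) — missense.
Codon 7: ACA (Thr) → ACG (Thr) — synonymous.
Synonymous: 1 of 4.

1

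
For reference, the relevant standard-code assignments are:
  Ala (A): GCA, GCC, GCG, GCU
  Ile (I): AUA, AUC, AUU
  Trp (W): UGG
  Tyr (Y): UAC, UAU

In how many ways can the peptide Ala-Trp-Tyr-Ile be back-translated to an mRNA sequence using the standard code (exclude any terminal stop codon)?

24

Ala: 4 codons.
Trp: 1 codon.
Tyr: 2 codons.
Ile: 3 codons.
4 × 1 × 2 × 3 = 24.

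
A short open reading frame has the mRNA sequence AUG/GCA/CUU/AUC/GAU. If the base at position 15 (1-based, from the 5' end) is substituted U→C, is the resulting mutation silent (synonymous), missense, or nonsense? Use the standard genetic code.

Position 15 falls in codon 5: GAU → Asp.
After the substitution the codon is GAC → Asp.
Both encode Asp, so the change is synonymous.

silent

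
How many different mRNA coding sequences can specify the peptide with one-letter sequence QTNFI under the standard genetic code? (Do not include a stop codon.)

96

Gln: 2 codons.
Thr: 4 codons.
Asn: 2 codons.
Phe: 2 codons.
Ile: 3 codons.
2 × 4 × 2 × 2 × 3 = 96.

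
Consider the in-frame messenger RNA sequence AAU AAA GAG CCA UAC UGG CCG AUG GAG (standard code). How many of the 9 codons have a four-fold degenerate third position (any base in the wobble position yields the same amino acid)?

2

Codon 1 AAU (Asn): third position 2-fold.
Codon 2 AAA (Lys): third position 2-fold.
Codon 3 GAG (Glu): third position 2-fold.
Codon 4 CCA (Pro): third position 4-fold.
Codon 5 UAC (Tyr): third position 2-fold.
Codon 6 UGG (Trp): third position 1-fold.
Codon 7 CCG (Pro): third position 4-fold.
Codon 8 AUG (Met): third position 1-fold.
Codon 9 GAG (Glu): third position 2-fold.
Four-fold degenerate third positions: 2.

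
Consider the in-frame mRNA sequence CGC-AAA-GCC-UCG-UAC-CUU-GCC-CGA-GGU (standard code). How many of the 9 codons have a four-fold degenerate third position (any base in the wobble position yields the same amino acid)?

Codon 1 CGC (Arg): third position 4-fold.
Codon 2 AAA (Lys): third position 2-fold.
Codon 3 GCC (Ala): third position 4-fold.
Codon 4 UCG (Ser): third position 4-fold.
Codon 5 UAC (Tyr): third position 2-fold.
Codon 6 CUU (Leu): third position 4-fold.
Codon 7 GCC (Ala): third position 4-fold.
Codon 8 CGA (Arg): third position 4-fold.
Codon 9 GGU (Gly): third position 4-fold.
Four-fold degenerate third positions: 7.

7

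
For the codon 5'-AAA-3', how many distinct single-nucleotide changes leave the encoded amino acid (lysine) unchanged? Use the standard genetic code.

Position 1: none → 0 synonymous.
Position 2: none → 0 synonymous.
Position 3: AAG → 1 synonymous.
Total: 0 + 0 + 1 = 1.

1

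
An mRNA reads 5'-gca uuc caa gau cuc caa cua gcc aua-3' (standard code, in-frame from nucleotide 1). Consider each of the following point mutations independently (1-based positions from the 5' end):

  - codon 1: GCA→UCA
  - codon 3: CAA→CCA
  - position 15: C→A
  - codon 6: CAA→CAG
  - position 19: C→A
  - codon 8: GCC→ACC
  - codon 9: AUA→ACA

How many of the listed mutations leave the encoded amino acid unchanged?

Codon 1: GCA (Ala) → UCA (Ser) — missense.
Codon 3: CAA (Gln) → CCA (Pro) — missense.
Codon 5: CUC (Leu) → CUA (Leu) — synonymous.
Codon 6: CAA (Gln) → CAG (Gln) — synonymous.
Codon 7: CUA (Leu) → AUA (Ile) — missense.
Codon 8: GCC (Ala) → ACC (Thr) — missense.
Codon 9: AUA (Ile) → ACA (Thr) — missense.
Synonymous: 2 of 7.

2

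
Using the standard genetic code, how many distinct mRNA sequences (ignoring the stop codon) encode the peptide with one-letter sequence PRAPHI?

Pro: 4 codons.
Arg: 6 codons.
Ala: 4 codons.
Pro: 4 codons.
His: 2 codons.
Ile: 3 codons.
4 × 6 × 4 × 4 × 2 × 3 = 2304.

2304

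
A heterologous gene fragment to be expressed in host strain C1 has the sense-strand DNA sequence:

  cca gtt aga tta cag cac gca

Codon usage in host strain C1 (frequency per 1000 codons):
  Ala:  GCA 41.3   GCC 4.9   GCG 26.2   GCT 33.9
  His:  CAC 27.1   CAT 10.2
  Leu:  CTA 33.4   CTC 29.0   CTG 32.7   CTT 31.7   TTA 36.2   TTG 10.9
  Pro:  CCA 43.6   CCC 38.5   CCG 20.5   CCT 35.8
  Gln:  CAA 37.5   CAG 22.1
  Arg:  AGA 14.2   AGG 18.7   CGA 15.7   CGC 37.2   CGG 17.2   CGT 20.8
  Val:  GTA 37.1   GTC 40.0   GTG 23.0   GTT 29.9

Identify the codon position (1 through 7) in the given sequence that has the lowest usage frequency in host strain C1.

Codon 1 CCA (Pro): 43.6 per 1000.
Codon 2 GTT (Val): 29.9 per 1000.
Codon 3 AGA (Arg): 14.2 per 1000.
Codon 4 TTA (Leu): 36.2 per 1000.
Codon 5 CAG (Gln): 22.1 per 1000.
Codon 6 CAC (His): 27.1 per 1000.
Codon 7 GCA (Ala): 41.3 per 1000.
Lowest frequency is 14.2 at codon 3.

3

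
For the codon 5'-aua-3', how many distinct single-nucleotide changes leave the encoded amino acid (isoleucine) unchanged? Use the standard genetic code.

Position 1: none → 0 synonymous.
Position 2: none → 0 synonymous.
Position 3: AUU, AUC → 2 synonymous.
Total: 0 + 0 + 2 = 2.

2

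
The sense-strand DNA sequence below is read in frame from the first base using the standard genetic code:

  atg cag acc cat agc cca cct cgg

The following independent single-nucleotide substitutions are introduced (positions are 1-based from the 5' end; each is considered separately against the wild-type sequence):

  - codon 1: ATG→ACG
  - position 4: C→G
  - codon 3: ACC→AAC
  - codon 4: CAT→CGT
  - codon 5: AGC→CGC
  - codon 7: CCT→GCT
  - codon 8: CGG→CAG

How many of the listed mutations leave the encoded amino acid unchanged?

Codon 1: ATG (Met) → ACG (Thr) — missense.
Codon 2: CAG (Gln) → GAG (Glu) — missense.
Codon 3: ACC (Thr) → AAC (Asn) — missense.
Codon 4: CAT (His) → CGT (Arg) — missense.
Codon 5: AGC (Ser) → CGC (Arg) — missense.
Codon 7: CCT (Pro) → GCT (Ala) — missense.
Codon 8: CGG (Arg) → CAG (Gln) — missense.
Synonymous: 0 of 7.

0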